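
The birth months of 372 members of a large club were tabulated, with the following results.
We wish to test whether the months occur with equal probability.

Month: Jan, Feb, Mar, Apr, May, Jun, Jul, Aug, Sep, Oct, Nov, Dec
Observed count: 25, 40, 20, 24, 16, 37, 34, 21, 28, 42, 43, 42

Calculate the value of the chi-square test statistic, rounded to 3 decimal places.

33.935

Expected count for each of the 12 categories: 372/12 = 31.
χ² = (25−31)²/31 + (40−31)²/31 + (20−31)²/31 + (24−31)²/31 + (16−31)²/31 + (37−31)²/31 + (34−31)²/31 + (21−31)²/31 + (28−31)²/31 + (42−31)²/31 + (43−31)²/31 + (42−31)²/31
   = 1.1613 + 2.6129 + 3.9032 + 1.5806 + 7.2581 + 1.1613 + 0.2903 + 3.2258 + 0.2903 + 3.9032 + 4.6452 + 3.9032
Sum = 33.935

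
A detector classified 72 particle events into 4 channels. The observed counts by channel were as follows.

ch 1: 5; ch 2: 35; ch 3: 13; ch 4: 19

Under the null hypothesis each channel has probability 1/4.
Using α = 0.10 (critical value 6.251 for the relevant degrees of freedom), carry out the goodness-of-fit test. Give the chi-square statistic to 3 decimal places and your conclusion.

Expected count for each of the 4 categories: 72/4 = 18.
ch 1: (5 − 18)²/18 = 169/18 = 9.3889
ch 2: (35 − 18)²/18 = 289/18 = 16.0556
ch 3: (13 − 18)²/18 = 25/18 = 1.3889
ch 4: (19 − 18)²/18 = 1/18 = 0.0556
Sum = 26.889
df = 3. Since 26.889 > 6.251, we reject H₀.

26.889; reject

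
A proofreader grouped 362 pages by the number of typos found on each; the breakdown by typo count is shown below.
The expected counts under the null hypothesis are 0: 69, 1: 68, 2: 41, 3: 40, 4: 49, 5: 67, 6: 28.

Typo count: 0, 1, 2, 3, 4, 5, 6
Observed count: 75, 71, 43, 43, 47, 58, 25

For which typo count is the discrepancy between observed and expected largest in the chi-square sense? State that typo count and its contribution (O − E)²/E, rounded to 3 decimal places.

cat         O        E   (O−E)²/E
0          75       69     0.5217
1          71       68     0.1324
2          43       41     0.0976
3          43       40     0.2250
4          47       49     0.0816
5          58       67     1.2090
6          25       28     0.3214
The largest term is for 5: 1.209.

5, 1.209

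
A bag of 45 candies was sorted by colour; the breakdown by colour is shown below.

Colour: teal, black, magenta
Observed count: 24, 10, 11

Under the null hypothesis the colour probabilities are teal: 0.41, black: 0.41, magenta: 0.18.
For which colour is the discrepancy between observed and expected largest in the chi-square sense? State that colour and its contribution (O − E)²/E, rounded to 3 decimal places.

Expected counts E_i = n·p_i: 45×0.41 = 18.45, 45×0.41 = 18.45, 45×0.18 = 8.1.
cat          O        E   (O−E)²/E
teal        24    18.45     1.6695
black       10    18.45     3.8701
magenta     11      8.1     1.0383
The largest term is for black: 3.870.

black, 3.870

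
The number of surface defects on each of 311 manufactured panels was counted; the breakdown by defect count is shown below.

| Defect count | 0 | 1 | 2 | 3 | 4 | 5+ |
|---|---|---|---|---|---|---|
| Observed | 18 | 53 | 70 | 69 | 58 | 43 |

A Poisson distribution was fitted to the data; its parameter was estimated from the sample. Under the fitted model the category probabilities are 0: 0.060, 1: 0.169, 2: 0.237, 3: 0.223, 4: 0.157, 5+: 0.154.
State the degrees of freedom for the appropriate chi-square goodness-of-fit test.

There are k = 6 categories and 1 parameter estimated from the data, so df = 6 − 1 − 1 = 4.

4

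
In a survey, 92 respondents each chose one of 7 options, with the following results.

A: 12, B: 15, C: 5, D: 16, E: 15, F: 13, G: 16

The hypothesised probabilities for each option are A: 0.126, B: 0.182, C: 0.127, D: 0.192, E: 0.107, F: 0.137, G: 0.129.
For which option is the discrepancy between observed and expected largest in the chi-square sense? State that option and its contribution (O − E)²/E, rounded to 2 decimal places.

C, 3.82

Expected counts E_i = n·p_i: 92×0.126 = 11.592, 92×0.182 = 16.744, 92×0.127 = 11.684, 92×0.192 = 17.664, 92×0.107 = 9.844, 92×0.137 = 12.604, 92×0.129 = 11.868.
A: (12 − 11.592)²/11.592 = 0.166464/11.592 = 0.014
B: (15 − 16.744)²/16.744 = 3.041536/16.744 = 0.182
C: (5 − 11.684)²/11.684 = 44.675856/11.684 = 3.824
D: (16 − 17.664)²/17.664 = 2.768896/17.664 = 0.157
E: (15 − 9.844)²/9.844 = 26.584336/9.844 = 2.701
F: (13 − 12.604)²/12.604 = 0.156816/12.604 = 0.012
G: (16 − 11.868)²/11.868 = 17.073424/11.868 = 1.439
The largest term is for C: 3.82.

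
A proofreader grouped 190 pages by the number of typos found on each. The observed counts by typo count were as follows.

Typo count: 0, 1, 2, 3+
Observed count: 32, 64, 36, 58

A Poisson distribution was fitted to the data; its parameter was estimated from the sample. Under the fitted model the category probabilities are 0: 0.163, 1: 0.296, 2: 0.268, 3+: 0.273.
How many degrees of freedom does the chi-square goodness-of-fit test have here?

2

There are k = 4 categories and 1 parameter estimated from the data, so df = 4 − 1 − 1 = 2.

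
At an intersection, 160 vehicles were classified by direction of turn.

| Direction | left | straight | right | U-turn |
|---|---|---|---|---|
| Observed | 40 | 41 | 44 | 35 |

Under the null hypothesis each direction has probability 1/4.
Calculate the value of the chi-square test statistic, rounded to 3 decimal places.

Under H₀ each category has probability 1/4, so each expected count is 160/4 = 40.
cat           O        E   (O−E)²/E
left         40       40     0.0000
straight     41       40     0.0250
right        44       40     0.4000
U-turn       35       40     0.6250
Sum = 1.050

1.050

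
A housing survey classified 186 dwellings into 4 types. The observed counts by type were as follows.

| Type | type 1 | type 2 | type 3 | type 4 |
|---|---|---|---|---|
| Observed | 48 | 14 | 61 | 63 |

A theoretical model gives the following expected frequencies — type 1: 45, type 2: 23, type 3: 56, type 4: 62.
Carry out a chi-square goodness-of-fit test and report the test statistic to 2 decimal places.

4.18

type 1: (48 − 45)²/45 = 9/45 = 0.200
type 2: (14 − 23)²/23 = 81/23 = 3.522
type 3: (61 − 56)²/56 = 25/56 = 0.446
type 4: (63 − 62)²/62 = 1/62 = 0.016
Sum = 4.18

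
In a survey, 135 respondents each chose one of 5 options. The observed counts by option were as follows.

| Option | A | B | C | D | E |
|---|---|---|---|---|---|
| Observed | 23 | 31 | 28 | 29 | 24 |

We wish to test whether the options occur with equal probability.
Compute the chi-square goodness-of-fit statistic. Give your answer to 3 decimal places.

1.704

Expected count for each of the 5 categories: 135/5 = 27.
A: (23 − 27)²/27 = 16/27 = 0.5926
B: (31 − 27)²/27 = 16/27 = 0.5926
C: (28 − 27)²/27 = 1/27 = 0.0370
D: (29 − 27)²/27 = 4/27 = 0.1481
E: (24 − 27)²/27 = 9/27 = 0.3333
Sum = 1.704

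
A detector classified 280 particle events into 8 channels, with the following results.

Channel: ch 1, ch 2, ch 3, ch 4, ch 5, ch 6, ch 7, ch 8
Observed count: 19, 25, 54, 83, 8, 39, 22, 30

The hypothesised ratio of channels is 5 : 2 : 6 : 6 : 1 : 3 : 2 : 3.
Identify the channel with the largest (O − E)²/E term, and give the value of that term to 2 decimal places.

ch 1, 19.22

Ratio total = 28. Expected counts: 280×5/28 = 50, 280×2/28 = 20, 280×6/28 = 60, 280×6/28 = 60, 280×1/28 = 10, 280×3/28 = 30, 280×2/28 = 20, 280×3/28 = 30.
χ² = (19−50)²/50 + (25−20)²/20 + (54−60)²/60 + (83−60)²/60 + (8−10)²/10 + (39−30)²/30 + (22−20)²/20 + (30−30)²/30
   = 19.220 + 1.250 + 0.600 + 8.817 + 0.400 + 2.700 + 0.200 + 0.000
The largest term is for ch 1: 19.22.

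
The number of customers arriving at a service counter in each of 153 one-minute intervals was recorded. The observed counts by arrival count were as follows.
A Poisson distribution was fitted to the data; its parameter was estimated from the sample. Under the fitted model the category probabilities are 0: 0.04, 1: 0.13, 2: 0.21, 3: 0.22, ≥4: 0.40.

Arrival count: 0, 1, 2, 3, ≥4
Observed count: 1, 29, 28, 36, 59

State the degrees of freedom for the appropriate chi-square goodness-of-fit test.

3

There are k = 5 categories and 1 parameter estimated from the data, so df = 5 − 1 − 1 = 3.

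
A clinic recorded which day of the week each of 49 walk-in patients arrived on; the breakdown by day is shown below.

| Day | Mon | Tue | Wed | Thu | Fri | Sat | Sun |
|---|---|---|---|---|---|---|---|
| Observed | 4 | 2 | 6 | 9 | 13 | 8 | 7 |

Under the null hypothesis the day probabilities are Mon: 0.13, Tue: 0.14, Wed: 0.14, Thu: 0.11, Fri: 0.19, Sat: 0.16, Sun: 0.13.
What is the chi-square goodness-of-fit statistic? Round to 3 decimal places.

8.379

Expected counts E_i = n·p_i: 49×0.13 = 6.37, 49×0.14 = 6.86, 49×0.14 = 6.86, 49×0.11 = 5.39, 49×0.19 = 9.31, 49×0.16 = 7.84, 49×0.13 = 6.37.
Mon: (4 − 6.37)²/6.37 = 5.6169/6.37 = 0.8818
Tue: (2 − 6.86)²/6.86 = 23.6196/6.86 = 3.4431
Wed: (6 − 6.86)²/6.86 = 0.7396/6.86 = 0.1078
Thu: (9 − 5.39)²/5.39 = 13.0321/5.39 = 2.4178
Fri: (13 − 9.31)²/9.31 = 13.6161/9.31 = 1.4625
Sat: (8 − 7.84)²/7.84 = 0.0256/7.84 = 0.0033
Sun: (7 − 6.37)²/6.37 = 0.3969/6.37 = 0.0623
Sum = 8.379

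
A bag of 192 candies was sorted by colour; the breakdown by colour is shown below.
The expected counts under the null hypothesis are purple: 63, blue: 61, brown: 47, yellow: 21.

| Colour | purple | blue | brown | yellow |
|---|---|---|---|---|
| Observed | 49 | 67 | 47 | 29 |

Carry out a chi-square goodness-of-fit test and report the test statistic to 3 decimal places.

cat         O        E   (O−E)²/E
purple     49       63     3.1111
blue       67       61     0.5902
brown      47       47     0.0000
yellow     29       21     3.0476
Sum = 6.749

6.749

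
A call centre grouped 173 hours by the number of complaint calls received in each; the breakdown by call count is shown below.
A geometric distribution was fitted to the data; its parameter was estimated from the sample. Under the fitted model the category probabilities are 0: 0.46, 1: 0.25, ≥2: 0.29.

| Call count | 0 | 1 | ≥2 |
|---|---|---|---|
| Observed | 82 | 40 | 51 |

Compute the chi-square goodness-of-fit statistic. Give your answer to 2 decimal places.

Expected counts E_i = n·p_i: 173×0.46 = 79.58, 173×0.25 = 43.25, 173×0.29 = 50.17.
χ² = (82−79.58)²/79.58 + (40−43.25)²/43.25 + (51−50.17)²/50.17
   = 0.074 + 0.244 + 0.014
Sum = 0.33

0.33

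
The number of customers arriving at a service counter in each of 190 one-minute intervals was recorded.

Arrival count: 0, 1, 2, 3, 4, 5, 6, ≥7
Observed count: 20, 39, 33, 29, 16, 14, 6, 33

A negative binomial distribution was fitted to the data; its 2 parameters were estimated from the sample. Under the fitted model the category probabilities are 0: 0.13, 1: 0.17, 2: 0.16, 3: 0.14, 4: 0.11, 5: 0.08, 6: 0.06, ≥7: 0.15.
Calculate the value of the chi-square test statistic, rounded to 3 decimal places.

Expected counts E_i = n·p_i: 190×0.13 = 24.7, 190×0.17 = 32.3, 190×0.16 = 30.4, 190×0.14 = 26.6, 190×0.11 = 20.9, 190×0.08 = 15.2, 190×0.06 = 11.4, 190×0.15 = 28.5.
0: (20 − 24.7)²/24.7 = 22.09/24.7 = 0.8943
1: (39 − 32.3)²/32.3 = 44.89/32.3 = 1.3898
2: (33 − 30.4)²/30.4 = 6.76/30.4 = 0.2224
3: (29 − 26.6)²/26.6 = 5.76/26.6 = 0.2165
4: (16 − 20.9)²/20.9 = 24.01/20.9 = 1.1488
5: (14 − 15.2)²/15.2 = 1.44/15.2 = 0.0947
6: (6 − 11.4)²/11.4 = 29.16/11.4 = 2.5579
≥7: (33 − 28.5)²/28.5 = 20.25/28.5 = 0.7105
Sum = 7.235

7.235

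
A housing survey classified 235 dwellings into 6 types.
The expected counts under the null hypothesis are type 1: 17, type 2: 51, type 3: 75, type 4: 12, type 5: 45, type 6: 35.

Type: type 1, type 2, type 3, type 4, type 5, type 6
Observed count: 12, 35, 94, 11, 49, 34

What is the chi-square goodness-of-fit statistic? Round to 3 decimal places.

11.771

type 1: (12 − 17)²/17 = 25/17 = 1.4706
type 2: (35 − 51)²/51 = 256/51 = 5.0196
type 3: (94 − 75)²/75 = 361/75 = 4.8133
type 4: (11 − 12)²/12 = 1/12 = 0.0833
type 5: (49 − 45)²/45 = 16/45 = 0.3556
type 6: (34 − 35)²/35 = 1/35 = 0.0286
Sum = 11.771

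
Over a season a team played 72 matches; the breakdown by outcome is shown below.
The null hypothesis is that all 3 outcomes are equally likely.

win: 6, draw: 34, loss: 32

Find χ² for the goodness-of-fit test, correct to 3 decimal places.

Under H₀ each category has probability 1/3, so each expected count is 72/3 = 24.
χ² = (6−24)²/24 + (34−24)²/24 + (32−24)²/24
   = 13.5000 + 4.1667 + 2.6667
Sum = 20.333

20.333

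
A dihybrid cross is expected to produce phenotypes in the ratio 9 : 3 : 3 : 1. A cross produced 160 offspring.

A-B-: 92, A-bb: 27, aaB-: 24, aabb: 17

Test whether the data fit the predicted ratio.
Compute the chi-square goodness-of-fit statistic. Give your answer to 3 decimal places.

Ratio total = 16. Expected counts: 160×9/16 = 90, 160×3/16 = 30, 160×3/16 = 30, 160×1/16 = 10.
A-B-: (92 − 90)²/90 = 4/90 = 0.0444
A-bb: (27 − 30)²/30 = 9/30 = 0.3000
aaB-: (24 − 30)²/30 = 36/30 = 1.2000
aabb: (17 − 10)²/10 = 49/10 = 4.9000
Sum = 6.444

6.444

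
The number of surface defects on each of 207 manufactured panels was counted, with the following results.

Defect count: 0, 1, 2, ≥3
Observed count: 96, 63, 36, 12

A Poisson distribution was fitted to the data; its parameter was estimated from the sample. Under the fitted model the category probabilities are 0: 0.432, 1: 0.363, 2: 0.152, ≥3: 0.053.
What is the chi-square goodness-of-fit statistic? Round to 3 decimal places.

3.196

Expected counts E_i = n·p_i: 207×0.432 = 89.424, 207×0.363 = 75.141, 207×0.152 = 31.464, 207×0.053 = 10.971.
0: (96 − 89.424)²/89.424 = 43.243776/89.424 = 0.4836
1: (63 − 75.141)²/75.141 = 147.403881/75.141 = 1.9617
2: (36 − 31.464)²/31.464 = 20.575296/31.464 = 0.6539
≥3: (12 − 10.971)²/10.971 = 1.058841/10.971 = 0.0965
Sum = 3.196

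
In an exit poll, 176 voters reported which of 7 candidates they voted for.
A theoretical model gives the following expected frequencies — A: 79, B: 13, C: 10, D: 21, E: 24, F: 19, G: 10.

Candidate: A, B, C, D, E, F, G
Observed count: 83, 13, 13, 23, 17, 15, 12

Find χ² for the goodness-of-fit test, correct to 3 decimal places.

A: (83 − 79)²/79 = 16/79 = 0.2025
B: (13 − 13)²/13 = 0/13 = 0.0000
C: (13 − 10)²/10 = 9/10 = 0.9000
D: (23 − 21)²/21 = 4/21 = 0.1905
E: (17 − 24)²/24 = 49/24 = 2.0417
F: (15 − 19)²/19 = 16/19 = 0.8421
G: (12 − 10)²/10 = 4/10 = 0.4000
Sum = 4.577

4.577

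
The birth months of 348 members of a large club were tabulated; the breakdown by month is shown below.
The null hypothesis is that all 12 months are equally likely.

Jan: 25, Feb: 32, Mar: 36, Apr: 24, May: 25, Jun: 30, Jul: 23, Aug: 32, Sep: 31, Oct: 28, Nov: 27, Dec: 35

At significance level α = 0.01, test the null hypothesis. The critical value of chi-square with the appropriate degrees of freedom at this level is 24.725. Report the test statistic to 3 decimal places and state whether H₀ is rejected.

7.103; do not reject

Expected count for each of the 12 categories: 348/12 = 29.
cat         O        E   (O−E)²/E
Jan        25       29     0.5517
Feb        32       29     0.3103
Mar        36       29     1.6897
Apr        24       29     0.8621
May        25       29     0.5517
Jun        30       29     0.0345
Jul        23       29     1.2414
Aug        32       29     0.3103
Sep        31       29     0.1379
Oct        28       29     0.0345
Nov        27       29     0.1379
Dec        35       29     1.2414
Sum = 7.103
df = 11. Since 7.103 < 24.725, we do not reject H₀.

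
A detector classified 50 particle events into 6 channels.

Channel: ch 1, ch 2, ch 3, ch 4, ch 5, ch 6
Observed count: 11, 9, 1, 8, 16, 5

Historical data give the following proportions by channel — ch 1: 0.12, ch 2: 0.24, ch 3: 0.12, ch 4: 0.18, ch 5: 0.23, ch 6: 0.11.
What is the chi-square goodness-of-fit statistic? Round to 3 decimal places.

Expected counts E_i = n·p_i: 50×0.12 = 6, 50×0.24 = 12, 50×0.12 = 6, 50×0.18 = 9, 50×0.23 = 11.5, 50×0.11 = 5.5.
χ² = (11−6)²/6 + (9−12)²/12 + (1−6)²/6 + (8−9)²/9 + (16−11.5)²/11.5 + (5−5.5)²/5.5
   = 4.1667 + 0.7500 + 4.1667 + 0.1111 + 1.7609 + 0.0455
Sum = 11.001

11.001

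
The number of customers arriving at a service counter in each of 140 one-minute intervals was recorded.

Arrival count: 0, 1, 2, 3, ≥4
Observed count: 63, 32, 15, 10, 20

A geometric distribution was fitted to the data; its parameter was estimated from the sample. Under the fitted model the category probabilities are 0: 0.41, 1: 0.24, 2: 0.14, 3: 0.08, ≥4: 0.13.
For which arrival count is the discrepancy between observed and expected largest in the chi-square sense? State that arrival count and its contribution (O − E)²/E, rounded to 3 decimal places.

2, 1.080

Expected counts E_i = n·p_i: 140×0.41 = 57.4, 140×0.24 = 33.6, 140×0.14 = 19.6, 140×0.08 = 11.2, 140×0.13 = 18.2.
χ² = (63−57.4)²/57.4 + (32−33.6)²/33.6 + (15−19.6)²/19.6 + (10−11.2)²/11.2 + (20−18.2)²/18.2
   = 0.5463 + 0.0762 + 1.0796 + 0.1286 + 0.1780
The largest term is for 2: 1.080.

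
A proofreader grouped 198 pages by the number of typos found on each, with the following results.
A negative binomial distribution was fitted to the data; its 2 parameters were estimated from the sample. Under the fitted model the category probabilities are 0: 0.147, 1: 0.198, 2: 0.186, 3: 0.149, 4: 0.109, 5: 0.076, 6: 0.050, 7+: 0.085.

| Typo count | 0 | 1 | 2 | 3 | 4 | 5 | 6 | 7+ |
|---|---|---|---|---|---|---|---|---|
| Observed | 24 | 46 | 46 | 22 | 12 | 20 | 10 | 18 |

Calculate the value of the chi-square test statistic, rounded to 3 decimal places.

Expected counts E_i = n·p_i: 198×0.147 = 29.106, 198×0.198 = 39.204, 198×0.186 = 36.828, 198×0.149 = 29.502, 198×0.109 = 21.582, 198×0.076 = 15.048, 198×0.050 = 9.9, 198×0.085 = 16.83.
cat         O        E   (O−E)²/E
0          24   29.106     0.8957
1          46   39.204     1.1781
2          46   36.828     2.2843
3          22   29.502     1.9077
4          12   21.582     4.2542
5          20   15.048     1.6296
6          10      9.9     0.0010
7+         18    16.83     0.0813
Sum = 12.232

12.232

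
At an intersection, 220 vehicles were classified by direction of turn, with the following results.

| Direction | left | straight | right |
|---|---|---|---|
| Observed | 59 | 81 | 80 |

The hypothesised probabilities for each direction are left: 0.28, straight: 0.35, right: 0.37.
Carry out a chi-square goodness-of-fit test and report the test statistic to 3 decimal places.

Expected counts E_i = n·p_i: 220×0.28 = 61.6, 220×0.35 = 77, 220×0.37 = 81.4.
χ² = (59−61.6)²/61.6 + (81−77)²/77 + (80−81.4)²/81.4
   = 0.1097 + 0.2078 + 0.0241
Sum = 0.342

0.342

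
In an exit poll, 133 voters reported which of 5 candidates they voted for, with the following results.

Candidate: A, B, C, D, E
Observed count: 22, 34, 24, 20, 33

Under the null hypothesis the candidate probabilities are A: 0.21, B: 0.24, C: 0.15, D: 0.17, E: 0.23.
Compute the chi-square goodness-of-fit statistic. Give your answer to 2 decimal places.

Expected counts E_i = n·p_i: 133×0.21 = 27.93, 133×0.24 = 31.92, 133×0.15 = 19.95, 133×0.17 = 22.61, 133×0.23 = 30.59.
cat         O        E   (O−E)²/E
A          22    27.93      1.259
B          34    31.92      0.136
C          24    19.95      0.822
D          20    22.61      0.301
E          33    30.59      0.190
Sum = 2.71

2.71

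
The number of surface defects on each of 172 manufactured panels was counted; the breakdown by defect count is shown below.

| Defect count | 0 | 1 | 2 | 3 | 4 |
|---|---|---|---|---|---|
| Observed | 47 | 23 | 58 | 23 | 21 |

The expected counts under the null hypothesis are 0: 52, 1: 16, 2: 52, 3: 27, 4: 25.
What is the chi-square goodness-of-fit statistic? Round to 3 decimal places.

5.468

χ² = (47−52)²/52 + (23−16)²/16 + (58−52)²/52 + (23−27)²/27 + (21−25)²/25
   = 0.4808 + 3.0625 + 0.6923 + 0.5926 + 0.6400
Sum = 5.468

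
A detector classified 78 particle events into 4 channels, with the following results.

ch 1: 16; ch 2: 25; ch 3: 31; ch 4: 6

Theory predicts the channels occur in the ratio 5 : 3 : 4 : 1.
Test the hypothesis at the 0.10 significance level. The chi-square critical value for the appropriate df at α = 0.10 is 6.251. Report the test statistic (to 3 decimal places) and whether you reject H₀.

Ratio total = 13. Expected counts: 78×5/13 = 30, 78×3/13 = 18, 78×4/13 = 24, 78×1/13 = 6.
cat         O        E   (O−E)²/E
ch 1       16       30     6.5333
ch 2       25       18     2.7222
ch 3       31       24     2.0417
ch 4        6        6     0.0000
Sum = 11.297
df = 3. Since 11.297 > 6.251, we reject H₀.

11.297; reject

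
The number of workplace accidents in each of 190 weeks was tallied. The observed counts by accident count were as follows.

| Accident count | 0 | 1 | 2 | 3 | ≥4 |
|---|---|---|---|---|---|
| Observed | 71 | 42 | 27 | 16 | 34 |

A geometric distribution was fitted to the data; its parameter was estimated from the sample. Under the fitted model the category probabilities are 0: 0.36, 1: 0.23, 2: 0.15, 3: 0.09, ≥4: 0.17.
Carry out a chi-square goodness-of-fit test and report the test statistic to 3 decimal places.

0.404

Expected counts E_i = n·p_i: 190×0.36 = 68.4, 190×0.23 = 43.7, 190×0.15 = 28.5, 190×0.09 = 17.1, 190×0.17 = 32.3.
χ² = (71−68.4)²/68.4 + (42−43.7)²/43.7 + (27−28.5)²/28.5 + (16−17.1)²/17.1 + (34−32.3)²/32.3
   = 0.0988 + 0.0661 + 0.0789 + 0.0708 + 0.0895
Sum = 0.404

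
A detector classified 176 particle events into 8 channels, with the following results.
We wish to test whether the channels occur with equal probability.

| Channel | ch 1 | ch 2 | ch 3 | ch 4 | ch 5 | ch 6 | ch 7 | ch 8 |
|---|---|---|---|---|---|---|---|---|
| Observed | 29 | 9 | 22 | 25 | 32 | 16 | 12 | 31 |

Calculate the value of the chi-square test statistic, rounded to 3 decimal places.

Under H₀ each category has probability 1/8, so each expected count is 176/8 = 22.
χ² = (29−22)²/22 + (9−22)²/22 + (22−22)²/22 + (25−22)²/22 + (32−22)²/22 + (16−22)²/22 + (12−22)²/22 + (31−22)²/22
   = 2.2273 + 7.6818 + 0.0000 + 0.4091 + 4.5455 + 1.6364 + 4.5455 + 3.6818
Sum = 24.727

24.727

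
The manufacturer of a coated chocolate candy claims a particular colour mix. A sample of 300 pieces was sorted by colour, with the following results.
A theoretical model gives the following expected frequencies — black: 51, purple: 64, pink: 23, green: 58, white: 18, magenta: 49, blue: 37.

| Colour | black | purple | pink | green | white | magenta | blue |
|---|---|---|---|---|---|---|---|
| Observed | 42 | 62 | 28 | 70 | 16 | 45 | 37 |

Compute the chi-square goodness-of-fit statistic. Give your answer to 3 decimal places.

cat          O        E   (O−E)²/E
black       42       51     1.5882
purple      62       64     0.0625
pink        28       23     1.0870
green       70       58     2.4828
white       16       18     0.2222
magenta     45       49     0.3265
blue        37       37     0.0000
Sum = 5.769

5.769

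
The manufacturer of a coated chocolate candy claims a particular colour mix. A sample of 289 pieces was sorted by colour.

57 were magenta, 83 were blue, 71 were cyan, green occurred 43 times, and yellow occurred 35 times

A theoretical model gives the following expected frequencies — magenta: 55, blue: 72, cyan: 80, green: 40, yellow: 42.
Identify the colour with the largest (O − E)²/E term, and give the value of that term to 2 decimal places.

magenta: (57 − 55)²/55 = 4/55 = 0.073
blue: (83 − 72)²/72 = 121/72 = 1.681
cyan: (71 − 80)²/80 = 81/80 = 1.013
green: (43 − 40)²/40 = 9/40 = 0.225
yellow: (35 − 42)²/42 = 49/42 = 1.167
The largest term is for blue: 1.68.

blue, 1.68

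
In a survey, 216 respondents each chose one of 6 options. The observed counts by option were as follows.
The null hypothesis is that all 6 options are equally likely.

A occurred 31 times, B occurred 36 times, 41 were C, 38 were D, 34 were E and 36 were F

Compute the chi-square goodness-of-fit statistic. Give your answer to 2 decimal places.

Under H₀ each category has probability 1/6, so each expected count is 216/6 = 36.
A: (31 − 36)²/36 = 25/36 = 0.694
B: (36 − 36)²/36 = 0/36 = 0.000
C: (41 − 36)²/36 = 25/36 = 0.694
D: (38 − 36)²/36 = 4/36 = 0.111
E: (34 − 36)²/36 = 4/36 = 0.111
F: (36 − 36)²/36 = 0/36 = 0.000
Sum = 1.61

1.61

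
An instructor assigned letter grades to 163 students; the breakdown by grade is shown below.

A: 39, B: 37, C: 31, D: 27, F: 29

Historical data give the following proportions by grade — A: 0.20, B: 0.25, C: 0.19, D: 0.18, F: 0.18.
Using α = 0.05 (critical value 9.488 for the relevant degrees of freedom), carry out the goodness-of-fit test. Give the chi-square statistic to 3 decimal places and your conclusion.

1.792; do not reject

Expected counts E_i = n·p_i: 163×0.20 = 32.6, 163×0.25 = 40.75, 163×0.19 = 30.97, 163×0.18 = 29.34, 163×0.18 = 29.34.
cat         O        E   (O−E)²/E
A          39     32.6     1.2564
B          37    40.75     0.3451
C          31    30.97     0.0000
D          27    29.34     0.1866
F          29    29.34     0.0039
Sum = 1.792
df = 4. Since 1.792 < 9.488, we do not reject H₀.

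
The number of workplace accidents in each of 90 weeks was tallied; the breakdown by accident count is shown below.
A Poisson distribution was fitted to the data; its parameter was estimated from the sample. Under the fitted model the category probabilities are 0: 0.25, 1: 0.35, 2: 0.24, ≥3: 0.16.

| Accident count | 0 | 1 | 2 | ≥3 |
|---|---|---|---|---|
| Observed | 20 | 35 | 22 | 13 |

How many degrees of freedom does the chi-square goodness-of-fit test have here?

2

There are k = 4 categories and 1 parameter estimated from the data, so df = 4 − 1 − 1 = 2.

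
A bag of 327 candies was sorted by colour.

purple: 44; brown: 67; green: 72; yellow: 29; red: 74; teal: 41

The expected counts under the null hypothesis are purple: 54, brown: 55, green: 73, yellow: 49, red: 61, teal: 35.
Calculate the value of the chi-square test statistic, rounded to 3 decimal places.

purple: (44 − 54)²/54 = 100/54 = 1.8519
brown: (67 − 55)²/55 = 144/55 = 2.6182
green: (72 − 73)²/73 = 1/73 = 0.0137
yellow: (29 − 49)²/49 = 400/49 = 8.1633
red: (74 − 61)²/61 = 169/61 = 2.7705
teal: (41 − 35)²/35 = 36/35 = 1.0286
Sum = 16.446

16.446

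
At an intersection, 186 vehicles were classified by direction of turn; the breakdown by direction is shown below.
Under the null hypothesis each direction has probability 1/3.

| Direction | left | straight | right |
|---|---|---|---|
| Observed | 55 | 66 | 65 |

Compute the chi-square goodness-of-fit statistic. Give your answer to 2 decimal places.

Under H₀ each category has probability 1/3, so each expected count is 186/3 = 62.
cat           O        E   (O−E)²/E
left         55       62      0.790
straight     66       62      0.258
right        65       62      0.145
Sum = 1.19

1.19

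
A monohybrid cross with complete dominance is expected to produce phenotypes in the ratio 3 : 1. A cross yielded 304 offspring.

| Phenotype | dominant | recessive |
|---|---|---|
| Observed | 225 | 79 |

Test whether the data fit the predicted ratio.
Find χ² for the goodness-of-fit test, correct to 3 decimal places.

0.158

Ratio total = 4. Expected counts: 304×3/4 = 228, 304×1/4 = 76.
dominant: (225 − 228)²/228 = 9/228 = 0.0395
recessive: (79 − 76)²/76 = 9/76 = 0.1184
Sum = 0.158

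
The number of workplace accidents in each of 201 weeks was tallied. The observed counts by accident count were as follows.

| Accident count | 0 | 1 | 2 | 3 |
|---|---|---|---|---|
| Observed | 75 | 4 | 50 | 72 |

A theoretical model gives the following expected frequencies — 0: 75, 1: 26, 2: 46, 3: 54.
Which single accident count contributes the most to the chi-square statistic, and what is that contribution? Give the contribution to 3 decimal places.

1, 18.615

0: (75 − 75)²/75 = 0/75 = 0.0000
1: (4 − 26)²/26 = 484/26 = 18.6154
2: (50 − 46)²/46 = 16/46 = 0.3478
3: (72 − 54)²/54 = 324/54 = 6.0000
The largest term is for 1: 18.615.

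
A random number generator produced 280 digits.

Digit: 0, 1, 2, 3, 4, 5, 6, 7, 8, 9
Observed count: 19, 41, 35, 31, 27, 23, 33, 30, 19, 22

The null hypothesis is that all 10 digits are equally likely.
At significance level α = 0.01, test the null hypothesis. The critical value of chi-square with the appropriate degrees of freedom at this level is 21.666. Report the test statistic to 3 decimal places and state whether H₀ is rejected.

Expected count for each of the 10 categories: 280/10 = 28.
0: (19 − 28)²/28 = 81/28 = 2.8929
1: (41 − 28)²/28 = 169/28 = 6.0357
2: (35 − 28)²/28 = 49/28 = 1.7500
3: (31 − 28)²/28 = 9/28 = 0.3214
4: (27 − 28)²/28 = 1/28 = 0.0357
5: (23 − 28)²/28 = 25/28 = 0.8929
6: (33 − 28)²/28 = 25/28 = 0.8929
7: (30 − 28)²/28 = 4/28 = 0.1429
8: (19 − 28)²/28 = 81/28 = 2.8929
9: (22 − 28)²/28 = 36/28 = 1.2857
Sum = 17.143
df = 9. Since 17.143 < 21.666, we do not reject H₀.

17.143; do not reject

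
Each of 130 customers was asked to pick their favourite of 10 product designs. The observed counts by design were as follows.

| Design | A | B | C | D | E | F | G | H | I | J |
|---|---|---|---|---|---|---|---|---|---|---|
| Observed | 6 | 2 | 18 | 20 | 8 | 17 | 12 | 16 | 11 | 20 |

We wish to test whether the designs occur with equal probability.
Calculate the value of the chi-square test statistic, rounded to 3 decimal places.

Under H₀ each category has probability 1/10, so each expected count is 130/10 = 13.
cat         O        E   (O−E)²/E
A           6       13     3.7692
B           2       13     9.3077
C          18       13     1.9231
D          20       13     3.7692
E           8       13     1.9231
F          17       13     1.2308
G          12       13     0.0769
H          16       13     0.6923
I          11       13     0.3077
J          20       13     3.7692
Sum = 26.769

26.769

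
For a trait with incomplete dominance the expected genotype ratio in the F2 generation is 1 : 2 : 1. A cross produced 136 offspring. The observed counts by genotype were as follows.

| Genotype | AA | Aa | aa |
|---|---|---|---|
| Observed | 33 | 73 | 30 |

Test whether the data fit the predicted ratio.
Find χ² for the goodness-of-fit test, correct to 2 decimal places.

Ratio total = 4. Expected counts: 136×1/4 = 34, 136×2/4 = 68, 136×1/4 = 34.
χ² = (33−34)²/34 + (73−68)²/68 + (30−34)²/34
   = 0.029 + 0.368 + 0.471
Sum = 0.87

0.87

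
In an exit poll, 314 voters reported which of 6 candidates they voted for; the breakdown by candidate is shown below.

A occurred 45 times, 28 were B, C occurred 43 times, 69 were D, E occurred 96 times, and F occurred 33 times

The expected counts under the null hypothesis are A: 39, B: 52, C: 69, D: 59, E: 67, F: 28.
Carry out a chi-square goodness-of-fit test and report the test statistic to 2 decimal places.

χ² = (45−39)²/39 + (28−52)²/52 + (43−69)²/69 + (69−59)²/59 + (96−67)²/67 + (33−28)²/28
   = 0.923 + 11.077 + 9.797 + 1.695 + 12.552 + 0.893
Sum = 36.94

36.94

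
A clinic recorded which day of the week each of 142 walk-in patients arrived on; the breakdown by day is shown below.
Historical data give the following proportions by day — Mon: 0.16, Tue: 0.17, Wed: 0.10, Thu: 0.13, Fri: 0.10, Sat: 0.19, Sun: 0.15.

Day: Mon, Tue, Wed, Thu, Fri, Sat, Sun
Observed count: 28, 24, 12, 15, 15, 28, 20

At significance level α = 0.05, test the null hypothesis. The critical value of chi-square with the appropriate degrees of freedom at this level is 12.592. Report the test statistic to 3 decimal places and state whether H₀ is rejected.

Expected counts E_i = n·p_i: 142×0.16 = 22.72, 142×0.17 = 24.14, 142×0.10 = 14.2, 142×0.13 = 18.46, 142×0.10 = 14.2, 142×0.19 = 26.98, 142×0.15 = 21.3.
Mon: (28 − 22.72)²/22.72 = 27.8784/22.72 = 1.2270
Tue: (24 − 24.14)²/24.14 = 0.0196/24.14 = 0.0008
Wed: (12 − 14.2)²/14.2 = 4.84/14.2 = 0.3408
Thu: (15 − 18.46)²/18.46 = 11.9716/18.46 = 0.6485
Fri: (15 − 14.2)²/14.2 = 0.64/14.2 = 0.0451
Sat: (28 − 26.98)²/26.98 = 1.0404/26.98 = 0.0386
Sun: (20 − 21.3)²/21.3 = 1.69/21.3 = 0.0793
Sum = 2.380
df = 6. Since 2.380 < 12.592, we do not reject H₀.

2.380; do not reject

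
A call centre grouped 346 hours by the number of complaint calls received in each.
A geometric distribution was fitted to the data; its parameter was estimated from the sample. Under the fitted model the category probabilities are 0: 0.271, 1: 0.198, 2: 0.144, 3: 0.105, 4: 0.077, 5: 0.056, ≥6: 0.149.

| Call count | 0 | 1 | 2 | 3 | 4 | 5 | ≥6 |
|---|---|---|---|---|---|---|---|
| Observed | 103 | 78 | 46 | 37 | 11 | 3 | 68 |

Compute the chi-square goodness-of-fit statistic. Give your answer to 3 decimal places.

30.801

Expected counts E_i = n·p_i: 346×0.271 = 93.766, 346×0.198 = 68.508, 346×0.144 = 49.824, 346×0.105 = 36.33, 346×0.077 = 26.642, 346×0.056 = 19.376, 346×0.149 = 51.554.
cat         O        E   (O−E)²/E
0         103   93.766     0.9094
1          78   68.508     1.3151
2          46   49.824     0.2935
3          37    36.33     0.0124
4          11   26.642     9.1837
5           3   19.376    13.8405
≥6         68   51.554     5.2464
Sum = 30.801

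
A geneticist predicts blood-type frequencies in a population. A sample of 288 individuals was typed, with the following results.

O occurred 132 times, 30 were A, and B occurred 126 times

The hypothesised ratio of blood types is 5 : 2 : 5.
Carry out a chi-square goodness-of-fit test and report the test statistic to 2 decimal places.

8.25

Ratio total = 12. Expected counts: 288×5/12 = 120, 288×2/12 = 48, 288×5/12 = 120.
χ² = (132−120)²/120 + (30−48)²/48 + (126−120)²/120
   = 1.200 + 6.750 + 0.300
Sum = 8.25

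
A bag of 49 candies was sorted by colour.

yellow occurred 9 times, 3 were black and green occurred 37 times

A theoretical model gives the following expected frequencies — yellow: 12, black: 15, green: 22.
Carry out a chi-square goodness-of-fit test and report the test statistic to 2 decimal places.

20.58

χ² = (9−12)²/12 + (3−15)²/15 + (37−22)²/22
   = 0.750 + 9.600 + 10.227
Sum = 20.58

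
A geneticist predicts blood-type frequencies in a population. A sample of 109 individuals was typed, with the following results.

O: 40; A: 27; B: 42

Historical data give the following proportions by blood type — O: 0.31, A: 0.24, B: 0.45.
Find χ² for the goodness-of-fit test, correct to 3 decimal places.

2.182

Expected counts E_i = n·p_i: 109×0.31 = 33.79, 109×0.24 = 26.16, 109×0.45 = 49.05.
cat         O        E   (O−E)²/E
O          40    33.79     1.1413
A          27    26.16     0.0270
B          42    49.05     1.0133
Sum = 2.182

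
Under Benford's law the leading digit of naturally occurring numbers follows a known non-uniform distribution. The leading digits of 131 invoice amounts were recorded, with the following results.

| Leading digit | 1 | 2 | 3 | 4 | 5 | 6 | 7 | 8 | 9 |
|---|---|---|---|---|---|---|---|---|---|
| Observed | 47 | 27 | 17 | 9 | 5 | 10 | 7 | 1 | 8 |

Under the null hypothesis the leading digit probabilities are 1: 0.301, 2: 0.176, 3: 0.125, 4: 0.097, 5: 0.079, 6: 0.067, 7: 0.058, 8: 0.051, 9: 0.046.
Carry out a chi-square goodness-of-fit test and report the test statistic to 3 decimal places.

11.692

Expected counts E_i = n·p_i: 131×0.301 = 39.431, 131×0.176 = 23.056, 131×0.125 = 16.375, 131×0.097 = 12.707, 131×0.079 = 10.349, 131×0.067 = 8.777, 131×0.058 = 7.598, 131×0.051 = 6.681, 131×0.046 = 6.026.
χ² = (47−39.431)²/39.431 + (27−23.056)²/23.056 + (17−16.375)²/16.375 + (9−12.707)²/12.707 + (5−10.349)²/10.349 + (10−8.777)²/8.777 + (7−7.598)²/7.598 + (1−6.681)²/6.681 + (8−6.026)²/6.026
   = 1.4529 + 0.6747 + 0.0239 + 1.0814 + 2.7647 + 0.1704 + 0.0471 + 4.8307 + 0.6466
Sum = 11.692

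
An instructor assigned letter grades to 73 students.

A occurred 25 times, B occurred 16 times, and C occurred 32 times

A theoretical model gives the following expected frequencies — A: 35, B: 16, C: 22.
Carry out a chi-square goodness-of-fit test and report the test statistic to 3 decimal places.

7.403

χ² = (25−35)²/35 + (16−16)²/16 + (32−22)²/22
   = 2.8571 + 0.0000 + 4.5455
Sum = 7.403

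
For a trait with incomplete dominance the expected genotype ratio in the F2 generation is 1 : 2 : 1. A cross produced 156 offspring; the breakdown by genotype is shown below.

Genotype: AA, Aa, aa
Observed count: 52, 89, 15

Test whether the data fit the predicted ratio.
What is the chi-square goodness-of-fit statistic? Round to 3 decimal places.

20.654

Ratio total = 4. Expected counts: 156×1/4 = 39, 156×2/4 = 78, 156×1/4 = 39.
cat         O        E   (O−E)²/E
AA         52       39     4.3333
Aa         89       78     1.5513
aa         15       39    14.7692
Sum = 20.654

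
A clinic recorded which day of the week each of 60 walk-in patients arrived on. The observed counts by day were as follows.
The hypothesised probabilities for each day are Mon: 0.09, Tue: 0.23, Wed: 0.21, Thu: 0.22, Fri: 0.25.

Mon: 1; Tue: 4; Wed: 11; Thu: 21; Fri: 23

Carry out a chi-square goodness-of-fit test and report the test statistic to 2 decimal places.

19.62

Expected counts E_i = n·p_i: 60×0.09 = 5.4, 60×0.23 = 13.8, 60×0.21 = 12.6, 60×0.22 = 13.2, 60×0.25 = 15.
cat         O        E   (O−E)²/E
Mon         1      5.4      3.585
Tue         4     13.8      6.959
Wed        11     12.6      0.203
Thu        21     13.2      4.609
Fri        23       15      4.267
Sum = 19.62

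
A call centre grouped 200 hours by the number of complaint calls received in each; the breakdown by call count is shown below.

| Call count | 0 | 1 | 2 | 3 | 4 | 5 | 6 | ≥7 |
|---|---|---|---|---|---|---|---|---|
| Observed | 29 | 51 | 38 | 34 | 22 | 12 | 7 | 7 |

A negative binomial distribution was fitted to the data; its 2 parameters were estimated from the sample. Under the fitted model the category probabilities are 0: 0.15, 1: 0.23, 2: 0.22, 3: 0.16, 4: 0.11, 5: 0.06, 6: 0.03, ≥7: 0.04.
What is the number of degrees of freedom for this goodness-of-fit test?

There are k = 8 categories and 2 parameters estimated from the data, so df = 8 − 1 − 2 = 5.

5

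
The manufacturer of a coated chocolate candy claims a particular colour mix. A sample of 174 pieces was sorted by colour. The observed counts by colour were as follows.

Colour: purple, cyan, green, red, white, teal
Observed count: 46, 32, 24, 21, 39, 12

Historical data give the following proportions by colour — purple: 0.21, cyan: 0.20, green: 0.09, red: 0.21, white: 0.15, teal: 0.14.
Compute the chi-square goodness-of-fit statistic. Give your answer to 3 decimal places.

26.372

Expected counts E_i = n·p_i: 174×0.21 = 36.54, 174×0.20 = 34.8, 174×0.09 = 15.66, 174×0.21 = 36.54, 174×0.15 = 26.1, 174×0.14 = 24.36.
χ² = (46−36.54)²/36.54 + (32−34.8)²/34.8 + (24−15.66)²/15.66 + (21−36.54)²/36.54 + (39−26.1)²/26.1 + (12−24.36)²/24.36
   = 2.4491 + 0.2253 + 4.4416 + 6.6090 + 6.3759 + 6.2713
Sum = 26.372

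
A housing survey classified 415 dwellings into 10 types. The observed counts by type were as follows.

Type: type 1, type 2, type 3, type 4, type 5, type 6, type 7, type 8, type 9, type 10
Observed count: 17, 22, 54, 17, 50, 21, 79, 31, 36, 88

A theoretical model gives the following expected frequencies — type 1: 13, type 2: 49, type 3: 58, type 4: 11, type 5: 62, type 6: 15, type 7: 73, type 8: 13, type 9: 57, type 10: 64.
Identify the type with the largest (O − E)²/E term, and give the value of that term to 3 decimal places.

χ² = (17−13)²/13 + (22−49)²/49 + (54−58)²/58 + (17−11)²/11 + (50−62)²/62 + (21−15)²/15 + (79−73)²/73 + (31−13)²/13 + (36−57)²/57 + (88−64)²/64
   = 1.2308 + 14.8776 + 0.2759 + 3.2727 + 2.3226 + 2.4000 + 0.4932 + 24.9231 + 7.7368 + 9.0000
The largest term is for type 8: 24.923.

type 8, 24.923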